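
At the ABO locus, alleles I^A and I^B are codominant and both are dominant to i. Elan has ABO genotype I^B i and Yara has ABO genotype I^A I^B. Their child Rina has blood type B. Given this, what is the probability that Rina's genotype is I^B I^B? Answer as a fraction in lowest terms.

1/2

Cross I^B i × I^A I^B → 1/4 I^A I^B, 1/4 I^A i, 1/4 I^B I^B, 1/4 I^B i.
Type-B genotypes among offspring: I^B I^B (1/4), I^B i (1/4); total 1/2.
P(I^B I^B | type B) = (1/4) / (1/2) = 1/2.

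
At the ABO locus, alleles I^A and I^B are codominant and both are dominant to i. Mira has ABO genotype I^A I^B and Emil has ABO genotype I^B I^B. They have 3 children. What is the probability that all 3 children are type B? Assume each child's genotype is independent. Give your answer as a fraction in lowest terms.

1/8

ABO cross I^A I^B × I^B I^B → 1/2 B, 1/2 AB.
So P(type B) = 1/2 per child.
All 3 independent: (1/2)^3 = 1/8.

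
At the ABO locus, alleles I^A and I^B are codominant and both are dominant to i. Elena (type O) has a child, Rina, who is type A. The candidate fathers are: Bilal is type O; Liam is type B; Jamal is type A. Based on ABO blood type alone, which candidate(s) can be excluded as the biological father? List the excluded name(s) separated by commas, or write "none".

A candidate is excluded only if no genotype consistent with his phenotype could produce a type A child with a type O mother.
Bilal (type O): no genotype consistent with that phenotype can produce a type-A child with a type-O mother.
Liam (type B): no genotype consistent with that phenotype can produce a type-A child with a type-O mother.

Bilal, Liam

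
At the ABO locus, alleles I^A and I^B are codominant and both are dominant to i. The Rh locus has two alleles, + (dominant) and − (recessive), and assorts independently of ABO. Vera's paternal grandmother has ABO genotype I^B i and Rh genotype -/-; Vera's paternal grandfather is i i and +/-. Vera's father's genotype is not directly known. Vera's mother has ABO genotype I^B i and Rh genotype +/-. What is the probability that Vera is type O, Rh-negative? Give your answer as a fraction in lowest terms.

Vera's father's ABO genotype from I^B i × i i: 1/2 I^B i, 1/2 i i.
Crossing each possibility with the mother I^B i and summing P(type O): 1/2·1/4 + 1/2·1/2 = 3/8.
Similarly for Rh via the father's Rh distribution: P(Rh-) = 3/8.
Independent loci: 3/8 × 3/8 = 9/64.

9/64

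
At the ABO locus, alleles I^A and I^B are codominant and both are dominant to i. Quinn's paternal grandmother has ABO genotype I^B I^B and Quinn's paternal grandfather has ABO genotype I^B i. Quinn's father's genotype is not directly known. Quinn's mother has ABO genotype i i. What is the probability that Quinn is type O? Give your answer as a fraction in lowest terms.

Quinn's father's ABO genotype from I^B I^B × I^B i: 1/2 I^B I^B, 1/2 I^B i.
Crossing each possibility with the mother i i and summing P(type O): 1/2·0 + 1/2·1/2 = 1/4.

1/4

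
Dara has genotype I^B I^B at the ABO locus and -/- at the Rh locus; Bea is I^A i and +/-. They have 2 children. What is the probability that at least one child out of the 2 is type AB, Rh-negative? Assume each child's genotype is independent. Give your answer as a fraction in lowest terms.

7/16

ABO cross I^B I^B × I^A i → 1/2 B, 1/2 AB.
Rh cross -/- × +/- → 1/2 Rh+, 1/2 Rh-; so P(type AB, Rh-negative) = 1/2 × 1/2 = 1/4 per child.
P(none) = (3/4)^2 = 9/16; P(at least one) = 1 − 9/16 = 7/16.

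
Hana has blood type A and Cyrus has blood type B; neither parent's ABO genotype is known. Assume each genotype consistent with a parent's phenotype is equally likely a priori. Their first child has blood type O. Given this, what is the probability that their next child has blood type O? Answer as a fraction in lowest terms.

Possible genotypes: Hana ∈ {I^A I^A, I^A i}; Cyrus ∈ {I^B I^B, I^B i}.
Weight each parental genotype pair by prior × P(type-O child):
  I^A i × I^B i: posterior weight 1; P(next child type O) = 1/4.
Weighted sum = 1/4.

1/4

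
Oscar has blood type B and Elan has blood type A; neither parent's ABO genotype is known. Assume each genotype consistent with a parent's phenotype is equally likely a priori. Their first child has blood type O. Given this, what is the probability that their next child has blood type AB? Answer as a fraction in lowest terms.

Possible genotypes: Oscar ∈ {BB, BO}; Elan ∈ {AA, AO}.
Weight each parental genotype pair by prior × P(type-O child):
  BO × AO: posterior weight 1; P(next child type AB) = 1/4.
Weighted sum = 1/4.

1/4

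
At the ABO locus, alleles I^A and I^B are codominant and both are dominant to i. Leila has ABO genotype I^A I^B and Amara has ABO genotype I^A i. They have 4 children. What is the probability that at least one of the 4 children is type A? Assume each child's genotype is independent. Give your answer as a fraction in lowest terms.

15/16

ABO cross I^A I^B × I^A i → 1/2 A, 1/4 B, 1/4 AB.
So P(type A) = 1/2 per child.
P(none) = (1/2)^4 = 1/16; P(at least one) = 1 − 1/16 = 15/16.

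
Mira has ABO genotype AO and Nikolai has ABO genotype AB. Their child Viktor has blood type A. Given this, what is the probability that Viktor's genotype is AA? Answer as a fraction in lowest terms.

1/2

Cross AO × AB → 1/4 AA, 1/4 AB, 1/4 AO, 1/4 BO.
Type-A genotypes among offspring: AA (1/4), AO (1/4); total 1/2.
P(AA | type A) = (1/4) / (1/2) = 1/2.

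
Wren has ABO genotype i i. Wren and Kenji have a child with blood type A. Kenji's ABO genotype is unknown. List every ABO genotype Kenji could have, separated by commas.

I^A I^A, I^A I^B, I^A i

For each candidate genotype of Kenji, check whether crossing it with i i can produce every observed child phenotype.
  I^A I^A → possible child types {A} ✓
  I^A I^B → possible child types {A, B} ✓
  I^A i → possible child types {O, A} ✓
  I^B I^B → possible child types {B} ✗
  I^B i → possible child types {O, B} ✗
  i i → possible child types {O} ✗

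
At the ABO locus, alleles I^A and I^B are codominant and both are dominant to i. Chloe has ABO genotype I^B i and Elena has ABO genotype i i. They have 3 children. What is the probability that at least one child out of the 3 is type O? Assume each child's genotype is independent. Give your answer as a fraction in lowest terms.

7/8

ABO cross I^B i × i i → 1/2 O, 1/2 B.
So P(type O) = 1/2 per child.
P(none) = (1/2)^3 = 1/8; P(at least one) = 1 − 1/8 = 7/8.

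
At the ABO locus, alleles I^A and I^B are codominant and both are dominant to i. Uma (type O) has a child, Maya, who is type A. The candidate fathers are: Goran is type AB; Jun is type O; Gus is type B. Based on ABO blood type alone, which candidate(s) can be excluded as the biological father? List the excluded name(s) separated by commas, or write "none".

Jun, Gus

A candidate is excluded only if no genotype consistent with his phenotype could produce a type A child with a type O mother.
Jun (type O): no genotype consistent with that phenotype can produce a type-A child with a type-O mother.
Gus (type B): no genotype consistent with that phenotype can produce a type-A child with a type-O mother.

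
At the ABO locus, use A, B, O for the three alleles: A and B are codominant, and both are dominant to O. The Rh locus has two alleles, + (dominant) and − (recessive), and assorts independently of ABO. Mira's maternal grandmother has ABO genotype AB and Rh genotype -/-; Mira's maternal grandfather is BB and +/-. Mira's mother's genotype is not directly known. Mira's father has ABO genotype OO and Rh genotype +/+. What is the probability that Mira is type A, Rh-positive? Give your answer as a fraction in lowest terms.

1/4

Mira's mother's ABO genotype from AB × BB: 1/2 AB, 1/2 BB.
Crossing each possibility with the father OO and summing P(type A): 1/2·1/2 + 1/2·0 = 1/4.
Similarly for Rh via the mother's Rh distribution: P(Rh+) = 1.
Independent loci: 1/4 × 1 = 1/4.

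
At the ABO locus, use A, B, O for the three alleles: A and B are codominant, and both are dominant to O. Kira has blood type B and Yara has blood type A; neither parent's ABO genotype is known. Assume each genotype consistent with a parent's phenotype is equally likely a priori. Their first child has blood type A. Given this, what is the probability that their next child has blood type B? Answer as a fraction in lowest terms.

1/12

Possible genotypes: Kira ∈ {BB, BO}; Yara ∈ {AA, AO}.
Weight each parental genotype pair by prior × P(type-A child):
  BO × AA: posterior weight 2/3; P(next child type B) = 0.
  BO × AO: posterior weight 1/3; P(next child type B) = 1/4.
Weighted sum = 1/12.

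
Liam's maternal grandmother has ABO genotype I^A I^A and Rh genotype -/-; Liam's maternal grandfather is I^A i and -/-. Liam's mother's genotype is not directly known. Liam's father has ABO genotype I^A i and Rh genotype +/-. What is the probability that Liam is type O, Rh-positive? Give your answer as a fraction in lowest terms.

1/16

Liam's mother's ABO genotype from I^A I^A × I^A i: 1/2 I^A I^A, 1/2 I^A i.
Crossing each possibility with the father I^A i and summing P(type O): 1/2·0 + 1/2·1/4 = 1/8.
Similarly for Rh via the mother's Rh distribution: P(Rh+) = 1/2.
Independent loci: 1/8 × 1/2 = 1/16.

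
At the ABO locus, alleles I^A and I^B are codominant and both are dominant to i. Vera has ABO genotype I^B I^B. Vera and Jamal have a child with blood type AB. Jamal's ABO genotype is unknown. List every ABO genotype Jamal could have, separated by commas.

For each candidate genotype of Jamal, check whether crossing it with I^B I^B can produce every observed child phenotype.
  I^A I^A → possible child types {AB} ✓
  I^A I^B → possible child types {B, AB} ✓
  I^A i → possible child types {B, AB} ✓
  I^B I^B → possible child types {B} ✗
  I^B i → possible child types {B} ✗
  i i → possible child types {B} ✗

I^A I^A, I^A I^B, I^A i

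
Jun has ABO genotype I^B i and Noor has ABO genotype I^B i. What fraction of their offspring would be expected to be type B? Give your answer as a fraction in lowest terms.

3/4

ABO cross I^B i × I^B i → offspring phenotypes: 1/4 O, 3/4 B.
So P(type B) = 3/4.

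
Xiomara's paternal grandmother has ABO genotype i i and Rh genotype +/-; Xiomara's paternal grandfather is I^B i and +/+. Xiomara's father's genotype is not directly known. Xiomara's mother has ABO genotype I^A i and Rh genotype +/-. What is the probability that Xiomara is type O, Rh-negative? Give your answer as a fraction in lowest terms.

3/64

Xiomara's father's ABO genotype from i i × I^B i: 1/2 I^B i, 1/2 i i.
Crossing each possibility with the mother I^A i and summing P(type O): 1/2·1/4 + 1/2·1/2 = 3/8.
Similarly for Rh via the father's Rh distribution: P(Rh-) = 1/8.
Independent loci: 3/8 × 1/8 = 3/64.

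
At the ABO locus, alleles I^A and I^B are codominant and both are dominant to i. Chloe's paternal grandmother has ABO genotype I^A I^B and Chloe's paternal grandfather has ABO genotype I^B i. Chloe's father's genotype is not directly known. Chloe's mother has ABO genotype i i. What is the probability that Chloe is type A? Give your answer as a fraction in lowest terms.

1/4

Chloe's father's ABO genotype from I^A I^B × I^B i: 1/4 I^A I^B, 1/4 I^A i, 1/4 I^B I^B, 1/4 I^B i.
Crossing each possibility with the mother i i and summing P(type A): 1/4·1/2 + 1/4·1/2 + 1/4·0 + 1/4·0 = 1/4.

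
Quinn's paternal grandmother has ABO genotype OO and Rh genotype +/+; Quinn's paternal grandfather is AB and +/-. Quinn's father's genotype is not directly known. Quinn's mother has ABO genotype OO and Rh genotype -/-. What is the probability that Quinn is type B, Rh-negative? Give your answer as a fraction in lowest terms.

1/16

Quinn's father's ABO genotype from OO × AB: 1/2 AO, 1/2 BO.
Crossing each possibility with the mother OO and summing P(type B): 1/2·0 + 1/2·1/2 = 1/4.
Similarly for Rh via the father's Rh distribution: P(Rh-) = 1/4.
Independent loci: 1/4 × 1/4 = 1/16.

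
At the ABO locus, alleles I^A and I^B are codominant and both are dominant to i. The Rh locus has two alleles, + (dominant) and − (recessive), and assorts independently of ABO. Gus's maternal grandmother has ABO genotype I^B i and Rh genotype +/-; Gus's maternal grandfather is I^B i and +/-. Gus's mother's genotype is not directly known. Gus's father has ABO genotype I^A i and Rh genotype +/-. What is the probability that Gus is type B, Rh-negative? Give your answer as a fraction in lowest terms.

Gus's mother's ABO genotype from I^B i × I^B i: 1/4 I^B I^B, 1/2 I^B i, 1/4 i i.
Crossing each possibility with the father I^A i and summing P(type B): 1/4·1/2 + 1/2·1/4 + 1/4·0 = 1/4.
Similarly for Rh via the mother's Rh distribution: P(Rh-) = 1/4.
Independent loci: 1/4 × 1/4 = 1/16.

1/16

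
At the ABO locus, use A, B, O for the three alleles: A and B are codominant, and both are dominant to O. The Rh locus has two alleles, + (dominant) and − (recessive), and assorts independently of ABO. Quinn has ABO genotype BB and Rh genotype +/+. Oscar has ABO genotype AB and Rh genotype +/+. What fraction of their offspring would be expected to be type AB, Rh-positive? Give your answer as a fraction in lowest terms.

ABO cross BB × AB → offspring phenotypes: 1/2 B, 1/2 AB.
Rh cross +/+ × +/+ → 1 Rh+.
Independent loci: P(type AB, Rh-positive) = 1/2 × 1 = 1/2.

1/2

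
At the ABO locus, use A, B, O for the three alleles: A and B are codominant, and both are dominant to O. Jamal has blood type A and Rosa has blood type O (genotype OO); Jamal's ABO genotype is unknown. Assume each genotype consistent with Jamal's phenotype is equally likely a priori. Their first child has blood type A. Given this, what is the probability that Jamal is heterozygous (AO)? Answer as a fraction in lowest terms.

Possible genotypes: Jamal ∈ {AA, AO}; Rosa ∈ {OO}.
Weight each parental genotype pair by prior × P(type-A child):
  AA × OO: posterior weight 2/3.
  AO × OO: posterior weight 1/3.
Sum the posterior weight over pairs where Jamal is AO: 1/3.

1/3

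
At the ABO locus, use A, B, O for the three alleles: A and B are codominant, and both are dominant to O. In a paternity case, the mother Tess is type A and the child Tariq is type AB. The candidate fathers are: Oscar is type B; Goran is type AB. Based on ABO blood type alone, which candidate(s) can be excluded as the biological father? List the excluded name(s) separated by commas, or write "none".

A candidate is excluded only if no genotype consistent with his phenotype could produce a type AB child with a type A mother.
Every candidate has at least one consistent genotype combination, so none can be excluded.

none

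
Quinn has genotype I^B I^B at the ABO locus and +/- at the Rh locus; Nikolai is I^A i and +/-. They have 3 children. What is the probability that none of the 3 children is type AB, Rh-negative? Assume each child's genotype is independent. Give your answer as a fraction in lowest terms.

ABO cross I^B I^B × I^A i → 1/2 B, 1/2 AB.
Rh cross +/- × +/- → 3/4 Rh+, 1/4 Rh-; so P(type AB, Rh-negative) = 1/2 × 1/4 = 1/8 per child.
P(not type AB, Rh-negative) = 7/8 for one child; (7/8)^3 = 343/512.

343/512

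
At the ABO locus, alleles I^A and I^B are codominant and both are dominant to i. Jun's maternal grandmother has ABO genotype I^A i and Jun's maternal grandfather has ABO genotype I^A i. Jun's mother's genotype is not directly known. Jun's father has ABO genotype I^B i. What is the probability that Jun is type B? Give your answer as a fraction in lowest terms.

Jun's mother's ABO genotype from I^A i × I^A i: 1/4 I^A I^A, 1/2 I^A i, 1/4 i i.
Crossing each possibility with the father I^B i and summing P(type B): 1/4·0 + 1/2·1/4 + 1/4·1/2 = 1/4.

1/4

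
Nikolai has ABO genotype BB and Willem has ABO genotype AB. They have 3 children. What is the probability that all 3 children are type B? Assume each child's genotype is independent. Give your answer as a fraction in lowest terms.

ABO cross BB × AB → 1/2 B, 1/2 AB.
So P(type B) = 1/2 per child.
All 3 independent: (1/2)^3 = 1/8.

1/8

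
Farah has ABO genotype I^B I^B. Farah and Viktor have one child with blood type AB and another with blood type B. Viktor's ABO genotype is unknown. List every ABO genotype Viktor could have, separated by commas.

I^A I^B, I^A i

For each candidate genotype of Viktor, check whether crossing it with I^B I^B can produce every observed child phenotype.
  I^A I^A → possible child types {AB} ✗
  I^A I^B → possible child types {B, AB} ✓
  I^A i → possible child types {B, AB} ✓
  I^B I^B → possible child types {B} ✗
  I^B i → possible child types {B} ✗
  i i → possible child types {B} ✗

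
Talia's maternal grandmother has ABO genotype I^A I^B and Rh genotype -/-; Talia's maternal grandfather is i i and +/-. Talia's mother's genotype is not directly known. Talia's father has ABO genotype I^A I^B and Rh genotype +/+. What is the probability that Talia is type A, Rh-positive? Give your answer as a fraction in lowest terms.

Talia's mother's ABO genotype from I^A I^B × i i: 1/2 I^A i, 1/2 I^B i.
Crossing each possibility with the father I^A I^B and summing P(type A): 1/2·1/2 + 1/2·1/4 = 3/8.
Similarly for Rh via the mother's Rh distribution: P(Rh+) = 1.
Independent loci: 3/8 × 1 = 3/8.

3/8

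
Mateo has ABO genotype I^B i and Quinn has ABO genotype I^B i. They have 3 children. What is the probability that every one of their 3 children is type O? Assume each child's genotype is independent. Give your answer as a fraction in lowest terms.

1/64

ABO cross I^B i × I^B i → 1/4 O, 3/4 B.
So P(type O) = 1/4 per child.
All 3 independent: (1/4)^3 = 1/64.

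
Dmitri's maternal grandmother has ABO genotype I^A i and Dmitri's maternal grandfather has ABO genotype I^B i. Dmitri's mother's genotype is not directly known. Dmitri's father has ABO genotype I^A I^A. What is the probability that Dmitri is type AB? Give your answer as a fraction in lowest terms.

1/4

Dmitri's mother's ABO genotype from I^A i × I^B i: 1/4 I^A I^B, 1/4 I^A i, 1/4 I^B i, 1/4 i i.
Crossing each possibility with the father I^A I^A and summing P(type AB): 1/4·1/2 + 1/4·0 + 1/4·1/2 + 1/4·0 = 1/4.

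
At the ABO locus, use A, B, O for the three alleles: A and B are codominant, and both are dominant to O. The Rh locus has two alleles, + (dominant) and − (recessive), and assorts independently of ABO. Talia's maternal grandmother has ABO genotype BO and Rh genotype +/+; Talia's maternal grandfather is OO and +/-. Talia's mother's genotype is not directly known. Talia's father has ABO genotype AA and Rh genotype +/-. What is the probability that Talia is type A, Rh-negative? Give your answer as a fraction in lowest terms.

Talia's mother's ABO genotype from BO × OO: 1/2 BO, 1/2 OO.
Crossing each possibility with the father AA and summing P(type A): 1/2·1/2 + 1/2·1 = 3/4.
Similarly for Rh via the mother's Rh distribution: P(Rh-) = 1/8.
Independent loci: 3/4 × 1/8 = 3/32.

3/32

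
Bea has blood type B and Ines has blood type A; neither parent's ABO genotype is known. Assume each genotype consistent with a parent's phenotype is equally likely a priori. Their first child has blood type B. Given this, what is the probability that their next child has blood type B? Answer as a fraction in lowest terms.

5/12

Possible genotypes: Bea ∈ {I^B I^B, I^B i}; Ines ∈ {I^A I^A, I^A i}.
Weight each parental genotype pair by prior × P(type-B child):
  I^B I^B × I^A i: posterior weight 2/3; P(next child type B) = 1/2.
  I^B i × I^A i: posterior weight 1/3; P(next child type B) = 1/4.
Weighted sum = 5/12.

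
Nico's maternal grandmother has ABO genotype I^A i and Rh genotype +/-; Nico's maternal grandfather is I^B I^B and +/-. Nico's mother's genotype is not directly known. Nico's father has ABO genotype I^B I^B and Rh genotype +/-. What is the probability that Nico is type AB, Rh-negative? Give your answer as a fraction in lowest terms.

Nico's mother's ABO genotype from I^A i × I^B I^B: 1/2 I^A I^B, 1/2 I^B i.
Crossing each possibility with the father I^B I^B and summing P(type AB): 1/2·1/2 + 1/2·0 = 1/4.
Similarly for Rh via the mother's Rh distribution: P(Rh-) = 1/4.
Independent loci: 1/4 × 1/4 = 1/16.

1/16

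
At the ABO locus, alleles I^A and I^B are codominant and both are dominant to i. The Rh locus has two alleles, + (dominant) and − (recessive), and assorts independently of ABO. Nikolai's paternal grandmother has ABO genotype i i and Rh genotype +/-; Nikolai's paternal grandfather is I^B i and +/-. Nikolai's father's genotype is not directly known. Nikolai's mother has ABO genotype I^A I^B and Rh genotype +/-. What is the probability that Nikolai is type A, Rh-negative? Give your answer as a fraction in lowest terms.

Nikolai's father's ABO genotype from i i × I^B i: 1/2 I^B i, 1/2 i i.
Crossing each possibility with the mother I^A I^B and summing P(type A): 1/2·1/4 + 1/2·1/2 = 3/8.
Similarly for Rh via the father's Rh distribution: P(Rh-) = 1/4.
Independent loci: 3/8 × 1/4 = 3/32.

3/32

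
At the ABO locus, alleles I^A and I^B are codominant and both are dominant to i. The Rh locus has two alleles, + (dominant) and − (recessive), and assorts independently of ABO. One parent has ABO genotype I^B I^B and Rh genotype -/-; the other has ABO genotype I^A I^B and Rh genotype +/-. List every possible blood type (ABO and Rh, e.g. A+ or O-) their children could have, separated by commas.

Gametes from I^B I^B × I^A I^B give offspring ABO genotypes I^A I^B, I^B I^B, i.e. phenotypes B, AB.
Rh cross -/- × +/- → phenotypes Rh+, Rh-.
Combining independently: B+, B-, AB+, AB-.

B+, B-, AB+, AB-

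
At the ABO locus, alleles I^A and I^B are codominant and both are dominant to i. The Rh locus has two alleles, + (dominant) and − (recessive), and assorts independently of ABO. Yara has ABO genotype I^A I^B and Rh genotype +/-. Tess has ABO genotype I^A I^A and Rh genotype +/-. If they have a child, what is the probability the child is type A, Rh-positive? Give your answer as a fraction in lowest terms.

3/8

ABO cross I^A I^B × I^A I^A → offspring phenotypes: 1/2 A, 1/2 AB.
Rh cross +/- × +/- → 3/4 Rh+, 1/4 Rh-.
Independent loci: P(type A, Rh-positive) = 1/2 × 3/4 = 3/8.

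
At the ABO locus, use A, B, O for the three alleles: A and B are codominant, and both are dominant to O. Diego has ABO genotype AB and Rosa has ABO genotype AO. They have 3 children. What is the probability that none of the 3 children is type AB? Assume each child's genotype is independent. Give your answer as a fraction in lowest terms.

27/64

ABO cross AB × AO → 1/2 A, 1/4 B, 1/4 AB.
So P(type AB) = 1/4 per child.
P(not type AB) = 3/4 for one child; (3/4)^3 = 27/64.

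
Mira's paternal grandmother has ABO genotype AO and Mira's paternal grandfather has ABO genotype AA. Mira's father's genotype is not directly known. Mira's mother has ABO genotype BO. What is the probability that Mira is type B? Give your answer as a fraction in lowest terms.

1/8

Mira's father's ABO genotype from AO × AA: 1/2 AA, 1/2 AO.
Crossing each possibility with the mother BO and summing P(type B): 1/2·0 + 1/2·1/4 = 1/8.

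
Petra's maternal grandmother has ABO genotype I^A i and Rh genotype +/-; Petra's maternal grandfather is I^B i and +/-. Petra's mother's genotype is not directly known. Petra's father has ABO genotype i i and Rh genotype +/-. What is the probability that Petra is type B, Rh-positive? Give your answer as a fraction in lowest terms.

Petra's mother's ABO genotype from I^A i × I^B i: 1/4 I^A I^B, 1/4 I^A i, 1/4 I^B i, 1/4 i i.
Crossing each possibility with the father i i and summing P(type B): 1/4·1/2 + 1/4·0 + 1/4·1/2 + 1/4·0 = 1/4.
Similarly for Rh via the mother's Rh distribution: P(Rh+) = 3/4.
Independent loci: 1/4 × 3/4 = 3/16.

3/16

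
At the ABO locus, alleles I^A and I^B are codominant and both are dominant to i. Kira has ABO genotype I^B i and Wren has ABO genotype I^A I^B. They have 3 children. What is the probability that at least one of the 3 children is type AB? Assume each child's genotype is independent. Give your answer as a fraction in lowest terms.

ABO cross I^B i × I^A I^B → 1/4 A, 1/2 B, 1/4 AB.
So P(type AB) = 1/4 per child.
P(none) = (3/4)^3 = 27/64; P(at least one) = 1 − 27/64 = 37/64.

37/64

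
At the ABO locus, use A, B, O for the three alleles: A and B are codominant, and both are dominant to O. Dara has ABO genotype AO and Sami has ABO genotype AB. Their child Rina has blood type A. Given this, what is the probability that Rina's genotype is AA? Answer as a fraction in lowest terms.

1/2

Cross AO × AB → 1/4 AA, 1/4 AB, 1/4 AO, 1/4 BO.
Type-A genotypes among offspring: AA (1/4), AO (1/4); total 1/2.
P(AA | type A) = (1/4) / (1/2) = 1/2.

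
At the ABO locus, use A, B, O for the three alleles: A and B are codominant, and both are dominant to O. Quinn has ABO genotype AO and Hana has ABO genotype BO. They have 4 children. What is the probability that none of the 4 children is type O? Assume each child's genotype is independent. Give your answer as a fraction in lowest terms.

81/256

ABO cross AO × BO → 1/4 O, 1/4 A, 1/4 B, 1/4 AB.
So P(type O) = 1/4 per child.
P(not type O) = 3/4 for one child; (3/4)^4 = 81/256.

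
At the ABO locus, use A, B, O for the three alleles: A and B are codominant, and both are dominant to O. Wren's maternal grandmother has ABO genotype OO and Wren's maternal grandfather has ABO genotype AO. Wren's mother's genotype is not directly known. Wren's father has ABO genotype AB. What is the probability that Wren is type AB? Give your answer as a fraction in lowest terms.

Wren's mother's ABO genotype from OO × AO: 1/2 AO, 1/2 OO.
Crossing each possibility with the father AB and summing P(type AB): 1/2·1/4 + 1/2·0 = 1/8.

1/8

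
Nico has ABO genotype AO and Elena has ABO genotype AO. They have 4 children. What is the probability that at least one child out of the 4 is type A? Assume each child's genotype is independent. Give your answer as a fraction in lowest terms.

255/256

ABO cross AO × AO → 1/4 O, 3/4 A.
So P(type A) = 3/4 per child.
P(none) = (1/4)^4 = 1/256; P(at least one) = 1 − 1/256 = 255/256.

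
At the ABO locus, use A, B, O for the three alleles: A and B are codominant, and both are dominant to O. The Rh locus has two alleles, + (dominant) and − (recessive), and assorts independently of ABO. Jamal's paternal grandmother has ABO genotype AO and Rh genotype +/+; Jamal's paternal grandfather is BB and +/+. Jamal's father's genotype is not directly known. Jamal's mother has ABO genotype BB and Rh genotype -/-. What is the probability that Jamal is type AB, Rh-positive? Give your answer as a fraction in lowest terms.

Jamal's father's ABO genotype from AO × BB: 1/2 AB, 1/2 BO.
Crossing each possibility with the mother BB and summing P(type AB): 1/2·1/2 + 1/2·0 = 1/4.
Similarly for Rh via the father's Rh distribution: P(Rh+) = 1.
Independent loci: 1/4 × 1 = 1/4.

1/4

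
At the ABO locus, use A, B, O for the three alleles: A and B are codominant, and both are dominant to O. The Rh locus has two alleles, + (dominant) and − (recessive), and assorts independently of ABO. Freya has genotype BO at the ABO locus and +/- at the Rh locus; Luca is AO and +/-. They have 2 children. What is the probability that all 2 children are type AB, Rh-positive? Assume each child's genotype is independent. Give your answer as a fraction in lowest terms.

ABO cross BO × AO → 1/4 O, 1/4 A, 1/4 B, 1/4 AB.
Rh cross +/- × +/- → 3/4 Rh+, 1/4 Rh-; so P(type AB, Rh-positive) = 1/4 × 3/4 = 3/16 per child.
All 2 independent: (3/16)^2 = 9/256.

9/256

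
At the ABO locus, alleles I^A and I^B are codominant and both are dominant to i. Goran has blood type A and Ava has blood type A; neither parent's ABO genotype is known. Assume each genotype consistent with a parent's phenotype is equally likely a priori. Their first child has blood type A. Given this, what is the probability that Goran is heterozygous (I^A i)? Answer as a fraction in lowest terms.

Possible genotypes: Goran ∈ {I^A I^A, I^A i}; Ava ∈ {I^A I^A, I^A i}.
Weight each parental genotype pair by prior × P(type-A child):
  I^A I^A × I^A I^A: posterior weight 4/15.
  I^A I^A × I^A i: posterior weight 4/15.
  I^A i × I^A I^A: posterior weight 4/15.
  I^A i × I^A i: posterior weight 1/5.
Sum the posterior weight over pairs where Goran is I^A i: 7/15.

7/15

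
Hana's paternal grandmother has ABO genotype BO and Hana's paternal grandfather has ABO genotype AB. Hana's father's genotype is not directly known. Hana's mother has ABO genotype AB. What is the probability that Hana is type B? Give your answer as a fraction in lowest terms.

3/8

Hana's father's ABO genotype from BO × AB: 1/4 AB, 1/4 AO, 1/4 BB, 1/4 BO.
Crossing each possibility with the mother AB and summing P(type B): 1/4·1/4 + 1/4·1/4 + 1/4·1/2 + 1/4·1/2 = 3/8.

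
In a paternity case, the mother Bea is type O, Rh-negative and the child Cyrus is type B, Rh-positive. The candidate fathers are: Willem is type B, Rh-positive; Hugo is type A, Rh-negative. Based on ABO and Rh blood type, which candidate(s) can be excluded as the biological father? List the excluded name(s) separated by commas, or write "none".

Hugo

A candidate is excluded only if no genotype consistent with his phenotype could produce a type B, Rh-positive child with a type O, Rh-negative mother.
Hugo (type A, Rh-): no genotype consistent with that phenotype can produce a type-B Rh+ child with a type-O mother.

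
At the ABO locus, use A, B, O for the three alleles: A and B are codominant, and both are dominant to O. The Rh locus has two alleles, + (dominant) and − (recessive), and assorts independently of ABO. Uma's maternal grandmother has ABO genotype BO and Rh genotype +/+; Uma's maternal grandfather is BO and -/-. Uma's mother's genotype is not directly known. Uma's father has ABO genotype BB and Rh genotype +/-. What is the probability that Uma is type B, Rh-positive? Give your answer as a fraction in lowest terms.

Uma's mother's ABO genotype from BO × BO: 1/4 BB, 1/2 BO, 1/4 OO.
Crossing each possibility with the father BB and summing P(type B): 1/4·1 + 1/2·1 + 1/4·1 = 1.
Similarly for Rh via the mother's Rh distribution: P(Rh+) = 3/4.
Independent loci: 1 × 3/4 = 3/4.

3/4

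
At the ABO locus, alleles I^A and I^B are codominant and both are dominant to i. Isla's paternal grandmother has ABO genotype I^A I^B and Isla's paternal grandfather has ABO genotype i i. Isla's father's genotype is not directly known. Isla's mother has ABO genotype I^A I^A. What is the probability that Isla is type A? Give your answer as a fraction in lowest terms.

3/4

Isla's father's ABO genotype from I^A I^B × i i: 1/2 I^A i, 1/2 I^B i.
Crossing each possibility with the mother I^A I^A and summing P(type A): 1/2·1 + 1/2·1/2 = 3/4.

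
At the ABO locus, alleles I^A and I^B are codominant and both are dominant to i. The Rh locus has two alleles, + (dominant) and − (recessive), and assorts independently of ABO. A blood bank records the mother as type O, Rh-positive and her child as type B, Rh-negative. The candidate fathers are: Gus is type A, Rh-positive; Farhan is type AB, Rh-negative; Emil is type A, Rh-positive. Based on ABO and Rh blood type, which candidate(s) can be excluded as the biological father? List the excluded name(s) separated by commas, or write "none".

Gus, Emil

A candidate is excluded only if no genotype consistent with his phenotype could produce a type B, Rh-negative child with a type O, Rh-positive mother.
Gus (type A, Rh+): no genotype consistent with that phenotype can produce a type-B Rh- child with a type-O mother.
Emil (type A, Rh+): no genotype consistent with that phenotype can produce a type-B Rh- child with a type-O mother.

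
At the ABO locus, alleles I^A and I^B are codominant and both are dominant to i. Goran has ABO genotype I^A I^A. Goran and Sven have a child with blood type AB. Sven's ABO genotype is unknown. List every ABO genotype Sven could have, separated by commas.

I^A I^B, I^B I^B, I^B i

For each candidate genotype of Sven, check whether crossing it with I^A I^A can produce every observed child phenotype.
  I^A I^A → possible child types {A} ✗
  I^A I^B → possible child types {A, AB} ✓
  I^A i → possible child types {A} ✗
  I^B I^B → possible child types {AB} ✓
  I^B i → possible child types {A, AB} ✓
  i i → possible child types {A} ✗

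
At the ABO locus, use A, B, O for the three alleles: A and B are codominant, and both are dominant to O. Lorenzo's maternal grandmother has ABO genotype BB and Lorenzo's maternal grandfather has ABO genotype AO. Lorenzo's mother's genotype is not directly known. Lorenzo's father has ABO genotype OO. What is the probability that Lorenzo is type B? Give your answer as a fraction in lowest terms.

1/2

Lorenzo's mother's ABO genotype from BB × AO: 1/2 AB, 1/2 BO.
Crossing each possibility with the father OO and summing P(type B): 1/2·1/2 + 1/2·1/2 = 1/2.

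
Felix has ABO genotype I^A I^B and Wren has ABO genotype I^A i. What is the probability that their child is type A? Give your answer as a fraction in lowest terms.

1/2

ABO cross I^A I^B × I^A i → offspring phenotypes: 1/2 A, 1/4 B, 1/4 AB.
So P(type A) = 1/2.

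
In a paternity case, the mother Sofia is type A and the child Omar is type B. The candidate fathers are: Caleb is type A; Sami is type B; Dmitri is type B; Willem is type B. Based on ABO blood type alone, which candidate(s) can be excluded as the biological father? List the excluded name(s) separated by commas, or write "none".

Caleb

A candidate is excluded only if no genotype consistent with his phenotype could produce a type B child with a type A mother.
Caleb (type A): no genotype consistent with that phenotype can produce a type-B child with a type-A mother.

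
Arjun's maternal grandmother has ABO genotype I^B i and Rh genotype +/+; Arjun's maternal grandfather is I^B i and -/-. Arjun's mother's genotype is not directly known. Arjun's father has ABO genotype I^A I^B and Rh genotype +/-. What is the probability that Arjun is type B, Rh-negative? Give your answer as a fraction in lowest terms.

1/8

Arjun's mother's ABO genotype from I^B i × I^B i: 1/4 I^B I^B, 1/2 I^B i, 1/4 i i.
Crossing each possibility with the father I^A I^B and summing P(type B): 1/4·1/2 + 1/2·1/2 + 1/4·1/2 = 1/2.
Similarly for Rh via the mother's Rh distribution: P(Rh-) = 1/4.
Independent loci: 1/2 × 1/4 = 1/8.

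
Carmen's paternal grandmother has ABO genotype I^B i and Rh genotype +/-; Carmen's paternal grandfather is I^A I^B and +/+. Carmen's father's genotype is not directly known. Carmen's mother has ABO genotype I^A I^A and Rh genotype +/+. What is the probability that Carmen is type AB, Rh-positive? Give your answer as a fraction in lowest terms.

Carmen's father's ABO genotype from I^B i × I^A I^B: 1/4 I^A I^B, 1/4 I^A i, 1/4 I^B I^B, 1/4 I^B i.
Crossing each possibility with the mother I^A I^A and summing P(type AB): 1/4·1/2 + 1/4·0 + 1/4·1 + 1/4·1/2 = 1/2.
Similarly for Rh via the father's Rh distribution: P(Rh+) = 1.
Independent loci: 1/2 × 1 = 1/2.

1/2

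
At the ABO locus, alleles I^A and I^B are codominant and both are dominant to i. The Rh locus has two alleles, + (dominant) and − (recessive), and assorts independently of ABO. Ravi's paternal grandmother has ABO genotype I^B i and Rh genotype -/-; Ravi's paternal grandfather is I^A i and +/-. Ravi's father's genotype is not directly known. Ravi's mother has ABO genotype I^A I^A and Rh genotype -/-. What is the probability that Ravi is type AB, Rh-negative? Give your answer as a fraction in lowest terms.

Ravi's father's ABO genotype from I^B i × I^A i: 1/4 I^A I^B, 1/4 I^A i, 1/4 I^B i, 1/4 i i.
Crossing each possibility with the mother I^A I^A and summing P(type AB): 1/4·1/2 + 1/4·0 + 1/4·1/2 + 1/4·0 = 1/4.
Similarly for Rh via the father's Rh distribution: P(Rh-) = 3/4.
Independent loci: 1/4 × 3/4 = 3/16.

3/16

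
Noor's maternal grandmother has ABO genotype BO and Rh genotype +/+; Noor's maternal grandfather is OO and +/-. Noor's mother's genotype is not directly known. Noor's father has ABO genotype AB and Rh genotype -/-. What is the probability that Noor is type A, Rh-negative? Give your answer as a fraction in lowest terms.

Noor's mother's ABO genotype from BO × OO: 1/2 BO, 1/2 OO.
Crossing each possibility with the father AB and summing P(type A): 1/2·1/4 + 1/2·1/2 = 3/8.
Similarly for Rh via the mother's Rh distribution: P(Rh-) = 1/4.
Independent loci: 3/8 × 1/4 = 3/32.

3/32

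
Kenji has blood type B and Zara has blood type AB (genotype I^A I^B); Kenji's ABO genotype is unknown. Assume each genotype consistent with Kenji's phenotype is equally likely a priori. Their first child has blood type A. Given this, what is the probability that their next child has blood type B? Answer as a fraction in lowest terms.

1/2

Possible genotypes: Kenji ∈ {I^B I^B, I^B i}; Zara ∈ {I^A I^B}.
Weight each parental genotype pair by prior × P(type-A child):
  I^B i × I^A I^B: posterior weight 1; P(next child type B) = 1/2.
Weighted sum = 1/2.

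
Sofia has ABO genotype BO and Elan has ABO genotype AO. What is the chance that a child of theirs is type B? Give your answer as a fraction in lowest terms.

1/4

ABO cross BO × AO → offspring phenotypes: 1/4 O, 1/4 A, 1/4 B, 1/4 AB.
So P(type B) = 1/4.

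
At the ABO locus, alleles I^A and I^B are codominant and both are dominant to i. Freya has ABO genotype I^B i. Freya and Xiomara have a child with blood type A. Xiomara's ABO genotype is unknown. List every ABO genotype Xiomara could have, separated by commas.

For each candidate genotype of Xiomara, check whether crossing it with I^B i can produce every observed child phenotype.
  I^A I^A → possible child types {A, AB} ✓
  I^A I^B → possible child types {A, B, AB} ✓
  I^A i → possible child types {O, A, B, AB} ✓
  I^B I^B → possible child types {B} ✗
  I^B i → possible child types {O, B} ✗
  i i → possible child types {O, B} ✗

I^A I^A, I^A I^B, I^A i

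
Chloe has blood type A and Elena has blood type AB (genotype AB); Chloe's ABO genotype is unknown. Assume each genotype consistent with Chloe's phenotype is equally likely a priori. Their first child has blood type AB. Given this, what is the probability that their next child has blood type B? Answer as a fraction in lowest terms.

Possible genotypes: Chloe ∈ {AA, AO}; Elena ∈ {AB}.
Weight each parental genotype pair by prior × P(type-AB child):
  AA × AB: posterior weight 2/3; P(next child type B) = 0.
  AO × AB: posterior weight 1/3; P(next child type B) = 1/4.
Weighted sum = 1/12.

1/12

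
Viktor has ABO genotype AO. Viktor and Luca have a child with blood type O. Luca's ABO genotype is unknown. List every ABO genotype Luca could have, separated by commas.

AO, BO, OO

For each candidate genotype of Luca, check whether crossing it with AO can produce every observed child phenotype.
  AA → possible child types {A} ✗
  AB → possible child types {A, B, AB} ✗
  AO → possible child types {O, A} ✓
  BB → possible child types {B, AB} ✗
  BO → possible child types {O, A, B, AB} ✓
  OO → possible child types {O, A} ✓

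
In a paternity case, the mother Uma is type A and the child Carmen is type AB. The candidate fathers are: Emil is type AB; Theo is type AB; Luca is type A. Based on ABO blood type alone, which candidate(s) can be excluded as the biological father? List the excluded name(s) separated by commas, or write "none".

Luca

A candidate is excluded only if no genotype consistent with his phenotype could produce a type AB child with a type A mother.
Luca (type A): no genotype consistent with that phenotype can produce a type-AB child with a type-A mother.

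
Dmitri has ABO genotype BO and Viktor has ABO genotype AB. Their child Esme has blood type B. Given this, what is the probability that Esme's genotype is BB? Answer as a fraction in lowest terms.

Cross BO × AB → 1/4 AB, 1/4 AO, 1/4 BB, 1/4 BO.
Type-B genotypes among offspring: BB (1/4), BO (1/4); total 1/2.
P(BB | type B) = (1/4) / (1/2) = 1/2.

1/2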